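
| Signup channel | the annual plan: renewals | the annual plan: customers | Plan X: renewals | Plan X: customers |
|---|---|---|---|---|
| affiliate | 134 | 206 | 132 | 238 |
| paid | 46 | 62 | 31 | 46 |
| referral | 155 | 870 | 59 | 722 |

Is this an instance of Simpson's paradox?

No

Affiliate: the annual plan 134/206 = 65.0%, Plan X 132/238 = 55.5% → the annual plan
Paid: the annual plan 46/62 = 74.2%, Plan X 31/46 = 67.4% → the annual plan
Referral: the annual plan 155/870 = 17.8%, Plan X 59/722 = 8.2% → the annual plan
Overall: the annual plan 335/1138 = 29.4%, Plan X 222/1006 = 22.1% → the annual plan
The annual plan wins overall and in every signup group — no reversal.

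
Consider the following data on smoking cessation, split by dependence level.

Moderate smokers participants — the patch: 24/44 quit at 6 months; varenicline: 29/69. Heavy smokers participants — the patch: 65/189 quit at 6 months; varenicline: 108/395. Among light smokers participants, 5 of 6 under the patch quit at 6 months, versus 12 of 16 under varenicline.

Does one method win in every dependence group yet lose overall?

No

Moderate smokers: the patch 24/44 = 54.5%, varenicline 29/69 = 42.0% → the patch
Heavy smokers: the patch 65/189 = 34.4%, varenicline 108/395 = 27.3% → the patch
Light smokers: the patch 5/6 = 83.3%, varenicline 12/16 = 75.0% → the patch
Overall: the patch 94/239 = 39.3%, varenicline 149/480 = 31.0% → the patch
The patch wins overall and in every dependence group — no reversal.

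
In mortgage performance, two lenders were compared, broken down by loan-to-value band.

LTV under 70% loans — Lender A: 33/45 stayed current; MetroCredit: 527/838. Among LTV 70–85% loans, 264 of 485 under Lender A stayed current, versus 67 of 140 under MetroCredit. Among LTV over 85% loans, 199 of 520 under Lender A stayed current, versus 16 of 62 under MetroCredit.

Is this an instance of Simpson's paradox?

LTV under 70%: Lender A 33/45 = 73.3%, MetroCredit 527/838 = 62.9% → Lender A
LTV 70–85%: Lender A 264/485 = 54.4%, MetroCredit 67/140 = 47.9% → Lender A
LTV over 85%: Lender A 199/520 = 38.3%, MetroCredit 16/62 = 25.8% → Lender A
Overall: Lender A 496/1050 = 47.2%, MetroCredit 610/1040 = 58.7% → MetroCredit
Lender A wins each loan-to-value group but MetroCredit wins overall — the comparison reverses. Lender A's loans skew toward LTV over 85%, which has a lower base rate.

Yes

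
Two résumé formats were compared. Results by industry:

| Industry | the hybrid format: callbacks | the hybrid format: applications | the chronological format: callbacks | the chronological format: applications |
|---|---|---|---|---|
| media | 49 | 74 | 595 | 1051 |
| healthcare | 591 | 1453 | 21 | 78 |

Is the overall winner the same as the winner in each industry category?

No

Media: the hybrid format 49/74 = 66.2%, the chronological format 595/1051 = 56.6% → the hybrid format
Healthcare: the hybrid format 591/1453 = 40.7%, the chronological format 21/78 = 26.9% → the hybrid format
Overall: the hybrid format 640/1527 = 41.9%, the chronological format 616/1129 = 54.6% → the chronological format
The hybrid format wins each industry group but the chronological format wins overall — the comparison reverses. The hybrid format's applications skew toward healthcare, which has a lower base rate.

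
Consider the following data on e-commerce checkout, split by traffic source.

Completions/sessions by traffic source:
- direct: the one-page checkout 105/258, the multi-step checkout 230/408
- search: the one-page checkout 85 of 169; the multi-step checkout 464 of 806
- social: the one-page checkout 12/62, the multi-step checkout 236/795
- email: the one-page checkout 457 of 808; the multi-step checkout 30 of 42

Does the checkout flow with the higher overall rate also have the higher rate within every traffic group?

Direct: the one-page checkout 105/258 = 40.7%, the multi-step checkout 230/408 = 56.4% → the multi-step checkout
Search: the one-page checkout 85/169 = 50.3%, the multi-step checkout 464/806 = 57.6% → the multi-step checkout
Social: the one-page checkout 12/62 = 19.4%, the multi-step checkout 236/795 = 29.7% → the multi-step checkout
Email: the one-page checkout 457/808 = 56.6%, the multi-step checkout 30/42 = 71.4% → the multi-step checkout
Overall: the one-page checkout 659/1297 = 50.8%, the multi-step checkout 960/2051 = 46.8% → the one-page checkout
The multi-step checkout wins each traffic group but the one-page checkout wins overall — the comparison reverses. The multi-step checkout's sessions skew toward social, which has a lower base rate.

No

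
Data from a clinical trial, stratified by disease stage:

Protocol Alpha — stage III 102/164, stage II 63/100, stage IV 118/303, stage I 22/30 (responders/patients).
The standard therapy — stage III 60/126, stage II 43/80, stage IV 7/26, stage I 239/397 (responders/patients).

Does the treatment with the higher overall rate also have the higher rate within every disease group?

No

Stage III: Protocol Alpha 102/164 = 62.2%, the standard therapy 60/126 = 47.6% → Protocol Alpha
Stage II: Protocol Alpha 63/100 = 63.0%, the standard therapy 43/80 = 53.8% → Protocol Alpha
Stage IV: Protocol Alpha 118/303 = 38.9%, the standard therapy 7/26 = 26.9% → Protocol Alpha
Stage I: Protocol Alpha 22/30 = 73.3%, the standard therapy 239/397 = 60.2% → Protocol Alpha
Overall: Protocol Alpha 305/597 = 51.1%, the standard therapy 349/629 = 55.5% → the standard therapy
Protocol Alpha wins each disease group but the standard therapy wins overall — the comparison reverses. Protocol Alpha's patients skew toward stage IV, which has a lower base rate.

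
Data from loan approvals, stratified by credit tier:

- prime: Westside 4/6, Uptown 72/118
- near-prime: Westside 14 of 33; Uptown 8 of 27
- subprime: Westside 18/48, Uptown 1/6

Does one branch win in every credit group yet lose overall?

Prime: Westside 4/6 = 66.7%, Uptown 72/118 = 61.0% → Westside
Near-prime: Westside 14/33 = 42.4%, Uptown 8/27 = 29.6% → Westside
Subprime: Westside 18/48 = 37.5%, Uptown 1/6 = 16.7% → Westside
Overall: Westside 36/87 = 41.4%, Uptown 81/151 = 53.6% → Uptown
Westside wins each credit group but Uptown wins overall — the comparison reverses. Westside's applications skew toward subprime, which has a lower base rate.

Yes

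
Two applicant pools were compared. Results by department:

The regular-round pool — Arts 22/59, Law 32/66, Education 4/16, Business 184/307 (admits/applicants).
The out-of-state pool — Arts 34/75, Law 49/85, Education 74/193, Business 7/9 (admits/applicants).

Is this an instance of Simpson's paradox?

Arts: the regular-round pool 22/59 = 37.3%, the out-of-state pool 34/75 = 45.3% → the out-of-state pool
Law: the regular-round pool 32/66 = 48.5%, the out-of-state pool 49/85 = 57.6% → the out-of-state pool
Education: the regular-round pool 4/16 = 25.0%, the out-of-state pool 74/193 = 38.3% → the out-of-state pool
Business: the regular-round pool 184/307 = 59.9%, the out-of-state pool 7/9 = 77.8% → the out-of-state pool
Overall: the regular-round pool 242/448 = 54.0%, the out-of-state pool 164/362 = 45.3% → the regular-round pool
The out-of-state pool wins each department group but the regular-round pool wins overall — the comparison reverses. The out-of-state pool's applicants skew toward Education, which has a lower base rate.

Yes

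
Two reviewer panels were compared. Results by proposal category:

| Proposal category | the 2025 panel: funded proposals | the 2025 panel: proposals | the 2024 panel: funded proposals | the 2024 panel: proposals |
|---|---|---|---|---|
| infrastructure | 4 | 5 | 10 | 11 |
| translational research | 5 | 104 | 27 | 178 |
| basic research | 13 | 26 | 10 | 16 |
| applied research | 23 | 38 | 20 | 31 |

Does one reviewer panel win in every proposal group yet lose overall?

Infrastructure: the 2025 panel 4/5 = 80.0%, the 2024 panel 10/11 = 90.9% → the 2024 panel
Translational research: the 2025 panel 5/104 = 4.8%, the 2024 panel 27/178 = 15.2% → the 2024 panel
Basic research: the 2025 panel 13/26 = 50.0%, the 2024 panel 10/16 = 62.5% → the 2024 panel
Applied research: the 2025 panel 23/38 = 60.5%, the 2024 panel 20/31 = 64.5% → the 2024 panel
Overall: the 2025 panel 45/173 = 26.0%, the 2024 panel 67/236 = 28.4% → the 2024 panel
The 2024 panel wins overall and in every proposal group — no reversal.

No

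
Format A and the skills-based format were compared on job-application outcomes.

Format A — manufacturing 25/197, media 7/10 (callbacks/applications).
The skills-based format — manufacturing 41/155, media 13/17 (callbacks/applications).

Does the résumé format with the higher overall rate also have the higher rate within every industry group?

Manufacturing: Format A 25/197 = 12.7%, the skills-based format 41/155 = 26.5% → the skills-based format
Media: Format A 7/10 = 70.0%, the skills-based format 13/17 = 76.5% → the skills-based format
Overall: Format A 32/207 = 15.5%, the skills-based format 54/172 = 31.4% → the skills-based format
The skills-based format wins overall and in every industry group — no reversal.

Yes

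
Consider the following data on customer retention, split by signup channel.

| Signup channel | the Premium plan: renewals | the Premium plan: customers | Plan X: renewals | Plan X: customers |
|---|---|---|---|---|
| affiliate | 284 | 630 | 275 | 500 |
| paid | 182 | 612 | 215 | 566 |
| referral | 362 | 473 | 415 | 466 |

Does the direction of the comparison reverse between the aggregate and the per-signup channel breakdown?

No

Affiliate: the Premium plan 284/630 = 45.1%, Plan X 275/500 = 55.0% → Plan X
Paid: the Premium plan 182/612 = 29.7%, Plan X 215/566 = 38.0% → Plan X
Referral: the Premium plan 362/473 = 76.5%, Plan X 415/466 = 89.1% → Plan X
Overall: the Premium plan 828/1715 = 48.3%, Plan X 905/1532 = 59.1% → Plan X
Plan X wins overall and in every signup group — no reversal.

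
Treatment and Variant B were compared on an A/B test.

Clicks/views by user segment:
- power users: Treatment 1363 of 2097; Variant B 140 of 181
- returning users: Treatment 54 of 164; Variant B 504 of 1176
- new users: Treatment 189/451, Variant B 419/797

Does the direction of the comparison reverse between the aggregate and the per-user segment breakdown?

Yes

Power users: Treatment 1363/2097 = 65.0%, Variant B 140/181 = 77.3% → Variant B
Returning users: Treatment 54/164 = 32.9%, Variant B 504/1176 = 42.9% → Variant B
New users: Treatment 189/451 = 41.9%, Variant B 419/797 = 52.6% → Variant B
Overall: Treatment 1606/2712 = 59.2%, Variant B 1063/2154 = 49.4% → Treatment
Variant B wins each user group but Treatment wins overall — the comparison reverses. Variant B's views skew toward returning users, which has a lower base rate.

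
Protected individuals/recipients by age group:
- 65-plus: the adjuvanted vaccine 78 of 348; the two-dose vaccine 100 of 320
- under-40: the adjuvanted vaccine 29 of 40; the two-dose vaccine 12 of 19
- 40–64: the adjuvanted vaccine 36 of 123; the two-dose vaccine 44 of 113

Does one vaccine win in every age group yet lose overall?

65-plus: the adjuvanted vaccine 78/348 = 22.4%, the two-dose vaccine 100/320 = 31.2% → the two-dose vaccine
Under-40: the adjuvanted vaccine 29/40 = 72.5%, the two-dose vaccine 12/19 = 63.2% → the adjuvanted vaccine
40–64: the adjuvanted vaccine 36/123 = 29.3%, the two-dose vaccine 44/113 = 38.9% → the two-dose vaccine
Overall: the adjuvanted vaccine 143/511 = 28.0%, the two-dose vaccine 156/452 = 34.5% → the two-dose vaccine
Neither sweeps: the adjuvanted vaccine wins 1 of 3 groups, the two-dose vaccine wins 2. The two-dose vaccine wins overall but not every group — no Simpson reversal.

No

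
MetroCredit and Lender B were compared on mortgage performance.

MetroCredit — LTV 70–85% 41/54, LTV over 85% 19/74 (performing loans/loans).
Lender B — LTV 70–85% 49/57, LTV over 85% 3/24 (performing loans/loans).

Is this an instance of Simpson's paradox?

No

LTV 70–85%: MetroCredit 41/54 = 75.9%, Lender B 49/57 = 86.0% → Lender B
LTV over 85%: MetroCredit 19/74 = 25.7%, Lender B 3/24 = 12.5% → MetroCredit
Overall: MetroCredit 60/128 = 46.9%, Lender B 52/81 = 64.2% → Lender B
Neither sweeps: MetroCredit wins 1 of 2 groups, Lender B wins 1. Lender B wins overall but not every group — no Simpson reversal.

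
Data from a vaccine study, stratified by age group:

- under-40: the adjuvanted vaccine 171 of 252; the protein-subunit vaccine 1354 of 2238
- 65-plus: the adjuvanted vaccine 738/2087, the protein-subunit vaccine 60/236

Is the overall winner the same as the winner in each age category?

No

Under-40: the adjuvanted vaccine 171/252 = 67.9%, the protein-subunit vaccine 1354/2238 = 60.5% → the adjuvanted vaccine
65-plus: the adjuvanted vaccine 738/2087 = 35.4%, the protein-subunit vaccine 60/236 = 25.4% → the adjuvanted vaccine
Overall: the adjuvanted vaccine 909/2339 = 38.9%, the protein-subunit vaccine 1414/2474 = 57.2% → the protein-subunit vaccine
The adjuvanted vaccine wins each age group but the protein-subunit vaccine wins overall — the comparison reverses. The adjuvanted vaccine's recipients skew toward 65-plus, which has a lower base rate.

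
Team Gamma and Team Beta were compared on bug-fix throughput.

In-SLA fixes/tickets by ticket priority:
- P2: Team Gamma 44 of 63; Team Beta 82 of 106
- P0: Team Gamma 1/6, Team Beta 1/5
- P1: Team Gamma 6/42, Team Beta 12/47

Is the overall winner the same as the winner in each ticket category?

P2: Team Gamma 44/63 = 69.8%, Team Beta 82/106 = 77.4% → Team Beta
P0: Team Gamma 1/6 = 16.7%, Team Beta 1/5 = 20.0% → Team Beta
P1: Team Gamma 6/42 = 14.3%, Team Beta 12/47 = 25.5% → Team Beta
Overall: Team Gamma 51/111 = 45.9%, Team Beta 95/158 = 60.1% → Team Beta
Team Beta wins overall and in every ticket group — no reversal.

Yes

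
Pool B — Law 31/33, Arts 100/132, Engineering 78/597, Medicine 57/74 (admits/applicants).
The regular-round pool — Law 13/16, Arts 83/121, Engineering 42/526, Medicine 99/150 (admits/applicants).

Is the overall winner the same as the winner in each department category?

Law: Pool B 31/33 = 93.9%, the regular-round pool 13/16 = 81.2% → Pool B
Arts: Pool B 100/132 = 75.8%, the regular-round pool 83/121 = 68.6% → Pool B
Engineering: Pool B 78/597 = 13.1%, the regular-round pool 42/526 = 8.0% → Pool B
Medicine: Pool B 57/74 = 77.0%, the regular-round pool 99/150 = 66.0% → Pool B
Overall: Pool B 266/836 = 31.8%, the regular-round pool 237/813 = 29.2% → Pool B
Pool B wins overall and in every department group — no reversal.

Yes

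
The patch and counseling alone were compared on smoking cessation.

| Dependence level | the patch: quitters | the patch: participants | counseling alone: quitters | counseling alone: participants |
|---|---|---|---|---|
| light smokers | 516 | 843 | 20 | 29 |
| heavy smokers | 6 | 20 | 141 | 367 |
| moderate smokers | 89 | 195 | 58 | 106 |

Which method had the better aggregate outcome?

the patch

Light smokers: the patch 516/843 = 61.2%, counseling alone 20/29 = 69.0% → counseling alone
Heavy smokers: the patch 6/20 = 30.0%, counseling alone 141/367 = 38.4% → counseling alone
Moderate smokers: the patch 89/195 = 45.6%, counseling alone 58/106 = 54.7% → counseling alone
Overall: the patch 611/1058 = 57.8%, counseling alone 219/502 = 43.6% → the patch
(Counseling alone wins every dependence group but the patch wins overall — counseling alone's participants skew toward the low-rate heavy smokers group.)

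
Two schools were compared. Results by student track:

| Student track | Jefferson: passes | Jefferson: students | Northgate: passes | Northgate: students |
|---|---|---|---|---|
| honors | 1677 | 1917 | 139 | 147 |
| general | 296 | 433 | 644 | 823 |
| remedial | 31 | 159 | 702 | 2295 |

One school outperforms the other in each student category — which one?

Northgate

Honors: Jefferson 1677/1917 = 87.5%, Northgate 139/147 = 94.6% → Northgate
General: Jefferson 296/433 = 68.4%, Northgate 644/823 = 78.3% → Northgate
Remedial: Jefferson 31/159 = 19.5%, Northgate 702/2295 = 30.6% → Northgate
Northgate has the higher rate in all 3 groups.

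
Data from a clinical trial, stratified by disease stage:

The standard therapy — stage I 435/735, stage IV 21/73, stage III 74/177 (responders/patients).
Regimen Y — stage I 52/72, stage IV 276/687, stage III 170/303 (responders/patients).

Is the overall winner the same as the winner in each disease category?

Stage I: the standard therapy 435/735 = 59.2%, Regimen Y 52/72 = 72.2% → Regimen Y
Stage IV: the standard therapy 21/73 = 28.8%, Regimen Y 276/687 = 40.2% → Regimen Y
Stage III: the standard therapy 74/177 = 41.8%, Regimen Y 170/303 = 56.1% → Regimen Y
Overall: the standard therapy 530/985 = 53.8%, Regimen Y 498/1062 = 46.9% → the standard therapy
Regimen Y wins each disease group but the standard therapy wins overall — the comparison reverses. Regimen Y's patients skew toward stage IV, which has a lower base rate.

No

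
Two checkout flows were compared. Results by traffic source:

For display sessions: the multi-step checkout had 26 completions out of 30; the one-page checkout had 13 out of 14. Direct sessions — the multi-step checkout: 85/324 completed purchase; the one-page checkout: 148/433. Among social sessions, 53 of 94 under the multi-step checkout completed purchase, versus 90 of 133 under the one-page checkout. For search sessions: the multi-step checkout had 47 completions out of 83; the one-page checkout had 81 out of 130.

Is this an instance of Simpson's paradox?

No

Display: the multi-step checkout 26/30 = 86.7%, the one-page checkout 13/14 = 92.9% → the one-page checkout
Direct: the multi-step checkout 85/324 = 26.2%, the one-page checkout 148/433 = 34.2% → the one-page checkout
Social: the multi-step checkout 53/94 = 56.4%, the one-page checkout 90/133 = 67.7% → the one-page checkout
Search: the multi-step checkout 47/83 = 56.6%, the one-page checkout 81/130 = 62.3% → the one-page checkout
Overall: the multi-step checkout 211/531 = 39.7%, the one-page checkout 332/710 = 46.8% → the one-page checkout
The one-page checkout wins overall and in every traffic group — no reversal.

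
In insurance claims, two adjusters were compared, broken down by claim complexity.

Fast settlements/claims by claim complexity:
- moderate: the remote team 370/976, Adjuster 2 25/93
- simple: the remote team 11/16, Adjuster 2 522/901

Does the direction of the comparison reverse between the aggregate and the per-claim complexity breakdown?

Yes

Moderate: the remote team 370/976 = 37.9%, Adjuster 2 25/93 = 26.9% → the remote team
Simple: the remote team 11/16 = 68.8%, Adjuster 2 522/901 = 57.9% → the remote team
Overall: the remote team 381/992 = 38.4%, Adjuster 2 547/994 = 55.0% → Adjuster 2
The remote team wins each claim group but Adjuster 2 wins overall — the comparison reverses. The remote team's claims skew toward moderate, which has a lower base rate.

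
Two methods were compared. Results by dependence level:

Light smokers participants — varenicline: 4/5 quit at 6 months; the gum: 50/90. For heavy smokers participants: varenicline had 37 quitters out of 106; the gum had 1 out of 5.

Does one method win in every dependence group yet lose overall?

Yes

Light smokers: varenicline 4/5 = 80.0%, the gum 50/90 = 55.6% → varenicline
Heavy smokers: varenicline 37/106 = 34.9%, the gum 1/5 = 20.0% → varenicline
Overall: varenicline 41/111 = 36.9%, the gum 51/95 = 53.7% → the gum
Varenicline wins each dependence group but the gum wins overall — the comparison reverses. Varenicline's participants skew toward heavy smokers, which has a lower base rate.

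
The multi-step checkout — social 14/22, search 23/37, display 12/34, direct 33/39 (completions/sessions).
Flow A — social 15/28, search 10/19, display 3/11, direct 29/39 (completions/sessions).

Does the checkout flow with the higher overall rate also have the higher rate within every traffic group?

Social: the multi-step checkout 14/22 = 63.6%, Flow A 15/28 = 53.6% → the multi-step checkout
Search: the multi-step checkout 23/37 = 62.2%, Flow A 10/19 = 52.6% → the multi-step checkout
Display: the multi-step checkout 12/34 = 35.3%, Flow A 3/11 = 27.3% → the multi-step checkout
Direct: the multi-step checkout 33/39 = 84.6%, Flow A 29/39 = 74.4% → the multi-step checkout
Overall: the multi-step checkout 82/132 = 62.1%, Flow A 57/97 = 58.8% → the multi-step checkout
The multi-step checkout wins overall and in every traffic group — no reversal.

Yes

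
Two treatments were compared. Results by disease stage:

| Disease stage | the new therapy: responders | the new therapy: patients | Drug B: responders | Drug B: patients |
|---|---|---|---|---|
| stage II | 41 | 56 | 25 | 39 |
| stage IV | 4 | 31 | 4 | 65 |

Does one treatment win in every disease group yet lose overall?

Stage II: the new therapy 41/56 = 73.2%, Drug B 25/39 = 64.1% → the new therapy
Stage IV: the new therapy 4/31 = 12.9%, Drug B 4/65 = 6.2% → the new therapy
Overall: the new therapy 45/87 = 51.7%, Drug B 29/104 = 27.9% → the new therapy
The new therapy wins overall and in every disease group — no reversal.

No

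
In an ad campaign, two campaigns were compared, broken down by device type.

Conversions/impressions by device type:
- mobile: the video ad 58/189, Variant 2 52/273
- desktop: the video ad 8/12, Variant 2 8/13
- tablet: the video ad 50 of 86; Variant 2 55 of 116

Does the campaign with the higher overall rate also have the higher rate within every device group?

Mobile: the video ad 58/189 = 30.7%, Variant 2 52/273 = 19.0% → the video ad
Desktop: the video ad 8/12 = 66.7%, Variant 2 8/13 = 61.5% → the video ad
Tablet: the video ad 50/86 = 58.1%, Variant 2 55/116 = 47.4% → the video ad
Overall: the video ad 116/287 = 40.4%, Variant 2 115/402 = 28.6% → the video ad
The video ad wins overall and in every device group — no reversal.

Yes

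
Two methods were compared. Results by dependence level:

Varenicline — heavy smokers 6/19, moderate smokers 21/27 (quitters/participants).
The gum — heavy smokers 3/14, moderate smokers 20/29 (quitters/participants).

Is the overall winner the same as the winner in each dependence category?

Yes

Heavy smokers: varenicline 6/19 = 31.6%, the gum 3/14 = 21.4% → varenicline
Moderate smokers: varenicline 21/27 = 77.8%, the gum 20/29 = 69.0% → varenicline
Overall: varenicline 27/46 = 58.7%, the gum 23/43 = 53.5% → varenicline
Varenicline wins overall and in every dependence group — no reversal.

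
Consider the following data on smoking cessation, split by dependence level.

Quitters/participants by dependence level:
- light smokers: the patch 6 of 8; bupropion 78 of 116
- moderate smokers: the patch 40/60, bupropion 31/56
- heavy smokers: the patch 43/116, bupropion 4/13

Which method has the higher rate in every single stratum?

Light smokers: the patch 6/8 = 75.0%, bupropion 78/116 = 67.2% → the patch
Moderate smokers: the patch 40/60 = 66.7%, bupropion 31/56 = 55.4% → the patch
Heavy smokers: the patch 43/116 = 37.1%, bupropion 4/13 = 30.8% → the patch
The patch has the higher rate in all 3 groups.

the patch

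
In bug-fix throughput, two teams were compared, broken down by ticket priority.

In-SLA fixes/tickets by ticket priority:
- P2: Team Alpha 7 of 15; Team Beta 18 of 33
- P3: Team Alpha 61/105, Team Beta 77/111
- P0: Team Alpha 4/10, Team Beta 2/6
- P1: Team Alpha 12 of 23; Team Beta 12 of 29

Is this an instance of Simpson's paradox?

No

P2: Team Alpha 7/15 = 46.7%, Team Beta 18/33 = 54.5% → Team Beta
P3: Team Alpha 61/105 = 58.1%, Team Beta 77/111 = 69.4% → Team Beta
P0: Team Alpha 4/10 = 40.0%, Team Beta 2/6 = 33.3% → Team Alpha
P1: Team Alpha 12/23 = 52.2%, Team Beta 12/29 = 41.4% → Team Alpha
Overall: Team Alpha 84/153 = 54.9%, Team Beta 109/179 = 60.9% → Team Beta
Neither sweeps: Team Alpha wins 2 of 4 groups, Team Beta wins 2. Team Beta wins overall but not every group — no Simpson reversal.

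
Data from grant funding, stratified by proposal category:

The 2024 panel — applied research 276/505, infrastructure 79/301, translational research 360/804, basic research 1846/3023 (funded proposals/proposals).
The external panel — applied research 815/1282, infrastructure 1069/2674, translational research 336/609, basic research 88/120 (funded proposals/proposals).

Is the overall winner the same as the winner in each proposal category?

Applied research: the 2024 panel 276/505 = 54.7%, the external panel 815/1282 = 63.6% → the external panel
Infrastructure: the 2024 panel 79/301 = 26.2%, the external panel 1069/2674 = 40.0% → the external panel
Translational research: the 2024 panel 360/804 = 44.8%, the external panel 336/609 = 55.2% → the external panel
Basic research: the 2024 panel 1846/3023 = 61.1%, the external panel 88/120 = 73.3% → the external panel
Overall: the 2024 panel 2561/4633 = 55.3%, the external panel 2308/4685 = 49.3% → the 2024 panel
The external panel wins each proposal group but the 2024 panel wins overall — the comparison reverses. The external panel's proposals skew toward infrastructure, which has a lower base rate.

No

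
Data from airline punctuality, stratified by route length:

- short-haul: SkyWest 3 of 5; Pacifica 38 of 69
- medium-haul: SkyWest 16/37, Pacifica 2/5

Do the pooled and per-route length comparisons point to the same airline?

No

Short-haul: SkyWest 3/5 = 60.0%, Pacifica 38/69 = 55.1% → SkyWest
Medium-haul: SkyWest 16/37 = 43.2%, Pacifica 2/5 = 40.0% → SkyWest
Overall: SkyWest 19/42 = 45.2%, Pacifica 40/74 = 54.1% → Pacifica
SkyWest wins each route group but Pacifica wins overall — the comparison reverses. SkyWest's flights skew toward medium-haul, which has a lower base rate.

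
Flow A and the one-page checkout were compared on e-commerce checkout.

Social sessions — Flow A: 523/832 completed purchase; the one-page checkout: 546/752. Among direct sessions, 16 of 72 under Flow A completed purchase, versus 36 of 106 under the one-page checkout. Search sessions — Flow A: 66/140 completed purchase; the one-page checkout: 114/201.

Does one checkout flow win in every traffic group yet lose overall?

No

Social: Flow A 523/832 = 62.9%, the one-page checkout 546/752 = 72.6% → the one-page checkout
Direct: Flow A 16/72 = 22.2%, the one-page checkout 36/106 = 34.0% → the one-page checkout
Search: Flow A 66/140 = 47.1%, the one-page checkout 114/201 = 56.7% → the one-page checkout
Overall: Flow A 605/1044 = 58.0%, the one-page checkout 696/1059 = 65.7% → the one-page checkout
The one-page checkout wins overall and in every traffic group — no reversal.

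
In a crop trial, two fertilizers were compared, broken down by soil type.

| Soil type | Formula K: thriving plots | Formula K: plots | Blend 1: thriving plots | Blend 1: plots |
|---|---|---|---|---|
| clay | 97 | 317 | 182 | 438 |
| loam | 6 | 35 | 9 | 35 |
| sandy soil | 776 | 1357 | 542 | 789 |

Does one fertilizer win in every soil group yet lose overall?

No

Clay: Formula K 97/317 = 30.6%, Blend 1 182/438 = 41.6% → Blend 1
Loam: Formula K 6/35 = 17.1%, Blend 1 9/35 = 25.7% → Blend 1
Sandy soil: Formula K 776/1357 = 57.2%, Blend 1 542/789 = 68.7% → Blend 1
Overall: Formula K 879/1709 = 51.4%, Blend 1 733/1262 = 58.1% → Blend 1
Blend 1 wins overall and in every soil group — no reversal.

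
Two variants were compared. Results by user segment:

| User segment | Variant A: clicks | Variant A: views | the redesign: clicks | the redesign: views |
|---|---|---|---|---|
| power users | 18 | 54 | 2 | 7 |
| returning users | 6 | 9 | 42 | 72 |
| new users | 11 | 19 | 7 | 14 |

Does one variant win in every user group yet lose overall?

Yes

Power users: Variant A 18/54 = 33.3%, the redesign 2/7 = 28.6% → Variant A
Returning users: Variant A 6/9 = 66.7%, the redesign 42/72 = 58.3% → Variant A
New users: Variant A 11/19 = 57.9%, the redesign 7/14 = 50.0% → Variant A
Overall: Variant A 35/82 = 42.7%, the redesign 51/93 = 54.8% → the redesign
Variant A wins each user group but the redesign wins overall — the comparison reverses. Variant A's views skew toward power users, which has a lower base rate.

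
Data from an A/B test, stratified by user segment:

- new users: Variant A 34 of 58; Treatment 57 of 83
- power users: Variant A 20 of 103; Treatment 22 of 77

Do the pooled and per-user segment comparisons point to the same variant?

Yes

New users: Variant A 34/58 = 58.6%, Treatment 57/83 = 68.7% → Treatment
Power users: Variant A 20/103 = 19.4%, Treatment 22/77 = 28.6% → Treatment
Overall: Variant A 54/161 = 33.5%, Treatment 79/160 = 49.4% → Treatment
Treatment wins overall and in every user group — no reversal.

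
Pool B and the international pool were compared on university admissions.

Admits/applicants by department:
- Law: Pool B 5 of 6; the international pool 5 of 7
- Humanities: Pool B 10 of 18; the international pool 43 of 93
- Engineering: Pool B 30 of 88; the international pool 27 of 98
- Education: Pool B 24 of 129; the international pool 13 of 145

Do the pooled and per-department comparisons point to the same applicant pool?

Law: Pool B 5/6 = 83.3%, the international pool 5/7 = 71.4% → Pool B
Humanities: Pool B 10/18 = 55.6%, the international pool 43/93 = 46.2% → Pool B
Engineering: Pool B 30/88 = 34.1%, the international pool 27/98 = 27.6% → Pool B
Education: Pool B 24/129 = 18.6%, the international pool 13/145 = 9.0% → Pool B
Overall: Pool B 69/241 = 28.6%, the international pool 88/343 = 25.7% → Pool B
Pool B wins overall and in every department group — no reversal.

Yes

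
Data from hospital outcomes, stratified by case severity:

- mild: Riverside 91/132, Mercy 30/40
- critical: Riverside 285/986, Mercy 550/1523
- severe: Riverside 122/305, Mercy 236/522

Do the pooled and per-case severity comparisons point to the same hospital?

Mild: Riverside 91/132 = 68.9%, Mercy 30/40 = 75.0% → Mercy
Critical: Riverside 285/986 = 28.9%, Mercy 550/1523 = 36.1% → Mercy
Severe: Riverside 122/305 = 40.0%, Mercy 236/522 = 45.2% → Mercy
Overall: Riverside 498/1423 = 35.0%, Mercy 816/2085 = 39.1% → Mercy
Mercy wins overall and in every case group — no reversal.

Yes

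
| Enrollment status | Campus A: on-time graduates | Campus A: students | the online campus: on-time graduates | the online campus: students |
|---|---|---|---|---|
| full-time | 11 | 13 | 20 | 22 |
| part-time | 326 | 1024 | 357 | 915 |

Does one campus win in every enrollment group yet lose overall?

Full-time: Campus A 11/13 = 84.6%, the online campus 20/22 = 90.9% → the online campus
Part-time: Campus A 326/1024 = 31.8%, the online campus 357/915 = 39.0% → the online campus
Overall: Campus A 337/1037 = 32.5%, the online campus 377/937 = 40.2% → the online campus
The online campus wins overall and in every enrollment group — no reversal.

No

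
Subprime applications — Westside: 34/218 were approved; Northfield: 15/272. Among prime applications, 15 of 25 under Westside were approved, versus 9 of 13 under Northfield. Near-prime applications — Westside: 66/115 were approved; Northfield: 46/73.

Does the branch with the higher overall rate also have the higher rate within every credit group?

No

Subprime: Westside 34/218 = 15.6%, Northfield 15/272 = 5.5% → Westside
Prime: Westside 15/25 = 60.0%, Northfield 9/13 = 69.2% → Northfield
Near-prime: Westside 66/115 = 57.4%, Northfield 46/73 = 63.0% → Northfield
Overall: Westside 115/358 = 32.1%, Northfield 70/358 = 19.6% → Westside
Neither sweeps: Westside wins 1 of 3 groups, Northfield wins 2. Westside wins overall but not every group — no Simpson reversal.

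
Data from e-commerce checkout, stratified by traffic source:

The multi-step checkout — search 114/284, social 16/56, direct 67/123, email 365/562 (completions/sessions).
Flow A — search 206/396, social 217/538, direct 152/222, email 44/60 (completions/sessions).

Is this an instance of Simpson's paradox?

Yes

Search: the multi-step checkout 114/284 = 40.1%, Flow A 206/396 = 52.0% → Flow A
Social: the multi-step checkout 16/56 = 28.6%, Flow A 217/538 = 40.3% → Flow A
Direct: the multi-step checkout 67/123 = 54.5%, Flow A 152/222 = 68.5% → Flow A
Email: the multi-step checkout 365/562 = 64.9%, Flow A 44/60 = 73.3% → Flow A
Overall: the multi-step checkout 562/1025 = 54.8%, Flow A 619/1216 = 50.9% → the multi-step checkout
Flow A wins each traffic group but the multi-step checkout wins overall — the comparison reverses. Flow A's sessions skew toward social, which has a lower base rate.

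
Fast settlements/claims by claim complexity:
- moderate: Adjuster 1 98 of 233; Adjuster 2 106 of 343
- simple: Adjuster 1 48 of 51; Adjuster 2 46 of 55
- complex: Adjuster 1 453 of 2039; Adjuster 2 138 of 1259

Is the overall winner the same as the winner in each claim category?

Yes

Moderate: Adjuster 1 98/233 = 42.1%, Adjuster 2 106/343 = 30.9% → Adjuster 1
Simple: Adjuster 1 48/51 = 94.1%, Adjuster 2 46/55 = 83.6% → Adjuster 1
Complex: Adjuster 1 453/2039 = 22.2%, Adjuster 2 138/1259 = 11.0% → Adjuster 1
Overall: Adjuster 1 599/2323 = 25.8%, Adjuster 2 290/1657 = 17.5% → Adjuster 1
Adjuster 1 wins overall and in every claim group — no reversal.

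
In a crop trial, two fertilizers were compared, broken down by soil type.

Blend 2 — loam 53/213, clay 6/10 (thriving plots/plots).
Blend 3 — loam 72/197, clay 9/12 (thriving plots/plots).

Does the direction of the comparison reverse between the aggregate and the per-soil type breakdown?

Loam: Blend 2 53/213 = 24.9%, Blend 3 72/197 = 36.5% → Blend 3
Clay: Blend 2 6/10 = 60.0%, Blend 3 9/12 = 75.0% → Blend 3
Overall: Blend 2 59/223 = 26.5%, Blend 3 81/209 = 38.8% → Blend 3
Blend 3 wins overall and in every soil group — no reversal.

No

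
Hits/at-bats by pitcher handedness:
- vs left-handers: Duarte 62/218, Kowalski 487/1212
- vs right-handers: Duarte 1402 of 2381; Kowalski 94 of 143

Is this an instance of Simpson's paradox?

Yes

Vs left-handers: Duarte 62/218 = 28.4%, Kowalski 487/1212 = 40.2% → Kowalski
Vs right-handers: Duarte 1402/2381 = 58.9%, Kowalski 94/143 = 65.7% → Kowalski
Overall: Duarte 1464/2599 = 56.3%, Kowalski 581/1355 = 42.9% → Duarte
Kowalski wins each pitcher group but Duarte wins overall — the comparison reverses. Kowalski's at-bats skew toward vs left-handers, which has a lower base rate.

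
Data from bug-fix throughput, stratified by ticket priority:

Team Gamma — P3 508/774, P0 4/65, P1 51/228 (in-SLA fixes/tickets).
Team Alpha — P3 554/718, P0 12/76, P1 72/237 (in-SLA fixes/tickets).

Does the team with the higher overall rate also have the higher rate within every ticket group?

Yes

P3: Team Gamma 508/774 = 65.6%, Team Alpha 554/718 = 77.2% → Team Alpha
P0: Team Gamma 4/65 = 6.2%, Team Alpha 12/76 = 15.8% → Team Alpha
P1: Team Gamma 51/228 = 22.4%, Team Alpha 72/237 = 30.4% → Team Alpha
Overall: Team Gamma 563/1067 = 52.8%, Team Alpha 638/1031 = 61.9% → Team Alpha
Team Alpha wins overall and in every ticket group — no reversal.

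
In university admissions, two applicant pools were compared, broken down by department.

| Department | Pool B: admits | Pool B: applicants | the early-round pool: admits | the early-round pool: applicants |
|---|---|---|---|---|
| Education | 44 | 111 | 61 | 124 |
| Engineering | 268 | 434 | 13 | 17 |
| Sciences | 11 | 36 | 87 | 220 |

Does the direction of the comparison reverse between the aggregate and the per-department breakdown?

Yes

Education: Pool B 44/111 = 39.6%, the early-round pool 61/124 = 49.2% → the early-round pool
Engineering: Pool B 268/434 = 61.8%, the early-round pool 13/17 = 76.5% → the early-round pool
Sciences: Pool B 11/36 = 30.6%, the early-round pool 87/220 = 39.5% → the early-round pool
Overall: Pool B 323/581 = 55.6%, the early-round pool 161/361 = 44.6% → Pool B
The early-round pool wins each department group but Pool B wins overall — the comparison reverses. The early-round pool's applicants skew toward Sciences, which has a lower base rate.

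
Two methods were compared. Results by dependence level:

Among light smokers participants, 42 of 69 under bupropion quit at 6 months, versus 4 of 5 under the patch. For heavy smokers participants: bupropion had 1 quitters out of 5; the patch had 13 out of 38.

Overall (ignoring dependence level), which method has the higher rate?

Light smokers: bupropion 42/69 = 60.9%, the patch 4/5 = 80.0% → the patch
Heavy smokers: bupropion 1/5 = 20.0%, the patch 13/38 = 34.2% → the patch
Overall: bupropion 43/74 = 58.1%, the patch 17/43 = 39.5% → bupropion
(The patch wins every dependence group but bupropion wins overall — the patch's participants skew toward the low-rate heavy smokers group.)

bupropion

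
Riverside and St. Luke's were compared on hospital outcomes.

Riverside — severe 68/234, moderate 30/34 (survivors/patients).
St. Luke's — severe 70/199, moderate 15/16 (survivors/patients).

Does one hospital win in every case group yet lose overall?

No

Severe: Riverside 68/234 = 29.1%, St. Luke's 70/199 = 35.2% → St. Luke's
Moderate: Riverside 30/34 = 88.2%, St. Luke's 15/16 = 93.8% → St. Luke's
Overall: Riverside 98/268 = 36.6%, St. Luke's 85/215 = 39.5% → St. Luke's
St. Luke's wins overall and in every case group — no reversal.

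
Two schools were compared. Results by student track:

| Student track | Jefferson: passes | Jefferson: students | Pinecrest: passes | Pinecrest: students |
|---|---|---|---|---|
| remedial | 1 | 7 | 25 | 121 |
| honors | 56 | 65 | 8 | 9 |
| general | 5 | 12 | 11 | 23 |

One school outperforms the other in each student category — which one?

Pinecrest

Remedial: Jefferson 1/7 = 14.3%, Pinecrest 25/121 = 20.7% → Pinecrest
Honors: Jefferson 56/65 = 86.2%, Pinecrest 8/9 = 88.9% → Pinecrest
General: Jefferson 5/12 = 41.7%, Pinecrest 11/23 = 47.8% → Pinecrest
Pinecrest has the higher rate in all 3 groups.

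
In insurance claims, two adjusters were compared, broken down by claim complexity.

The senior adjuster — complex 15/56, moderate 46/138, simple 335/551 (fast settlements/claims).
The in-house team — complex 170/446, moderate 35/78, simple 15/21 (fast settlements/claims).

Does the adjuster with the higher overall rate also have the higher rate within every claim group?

No

Complex: the senior adjuster 15/56 = 26.8%, the in-house team 170/446 = 38.1% → the in-house team
Moderate: the senior adjuster 46/138 = 33.3%, the in-house team 35/78 = 44.9% → the in-house team
Simple: the senior adjuster 335/551 = 60.8%, the in-house team 15/21 = 71.4% → the in-house team
Overall: the senior adjuster 396/745 = 53.2%, the in-house team 220/545 = 40.4% → the senior adjuster
The in-house team wins each claim group but the senior adjuster wins overall — the comparison reverses. The in-house team's claims skew toward complex, which has a lower base rate.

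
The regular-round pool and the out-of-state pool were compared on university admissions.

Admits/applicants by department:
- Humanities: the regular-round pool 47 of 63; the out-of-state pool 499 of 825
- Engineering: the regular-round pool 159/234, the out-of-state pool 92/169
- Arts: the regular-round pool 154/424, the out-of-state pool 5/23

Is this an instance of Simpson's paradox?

Humanities: the regular-round pool 47/63 = 74.6%, the out-of-state pool 499/825 = 60.5% → the regular-round pool
Engineering: the regular-round pool 159/234 = 67.9%, the out-of-state pool 92/169 = 54.4% → the regular-round pool
Arts: the regular-round pool 154/424 = 36.3%, the out-of-state pool 5/23 = 21.7% → the regular-round pool
Overall: the regular-round pool 360/721 = 49.9%, the out-of-state pool 596/1017 = 58.6% → the out-of-state pool
The regular-round pool wins each department group but the out-of-state pool wins overall — the comparison reverses. The regular-round pool's applicants skew toward Arts, which has a lower base rate.

Yes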